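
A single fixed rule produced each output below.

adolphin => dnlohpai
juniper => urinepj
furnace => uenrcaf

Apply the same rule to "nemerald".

edemarnl

The pattern: swap the first and last characters, then swap each adjacent pair of characters (1↔2, 3↔4, ...).
Applying both steps to "nemerald": "demeraln", then "edemarnl".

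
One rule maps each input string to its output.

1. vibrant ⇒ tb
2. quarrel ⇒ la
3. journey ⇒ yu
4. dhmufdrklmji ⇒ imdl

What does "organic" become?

The transformation: move the last 2 characters to the front (rotate right by 2), then keep one character in every 3, starting at position 2 (positions 2nd, 5th, 8th, ...).
Applying both steps to "organic": "icorgan", then "cg".

cg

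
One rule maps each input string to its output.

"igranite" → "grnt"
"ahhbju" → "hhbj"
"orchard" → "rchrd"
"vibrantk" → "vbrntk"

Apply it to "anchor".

What's happening: remove every vowel.
On "anchor" that produces "nchr".

nchr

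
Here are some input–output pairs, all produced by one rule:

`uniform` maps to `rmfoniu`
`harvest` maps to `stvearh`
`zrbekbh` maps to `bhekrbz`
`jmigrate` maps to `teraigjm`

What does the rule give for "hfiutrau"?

Each output is the input with this applied: reverse the string, then swap each adjacent pair of characters (1↔2, 3↔4, ...).
On "hfiutrau": the first step gives "uartuifh", and the second then gives "autriuhf".

autriuhf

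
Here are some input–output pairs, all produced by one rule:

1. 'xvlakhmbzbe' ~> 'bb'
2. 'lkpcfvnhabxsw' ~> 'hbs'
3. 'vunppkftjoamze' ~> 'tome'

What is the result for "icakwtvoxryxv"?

orx

In each case the input is transformed by: keep every other character starting from the second (positions 2nd, 4th, 6th, ...), then delete the first 3 characters.
On "icakwtvoxryxv": the first step gives "cktorx", and the second then gives "orx".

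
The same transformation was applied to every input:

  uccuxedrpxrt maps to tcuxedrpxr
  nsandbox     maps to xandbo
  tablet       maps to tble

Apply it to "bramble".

The pattern: delete the first 2 characters, then move the last character to the front.
On "bramble": the first step gives "amble", and the second then gives "eambl".

eambl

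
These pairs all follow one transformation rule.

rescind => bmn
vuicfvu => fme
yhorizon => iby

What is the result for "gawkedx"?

Rule — keep one character in every 3, starting at position 1 (positions 1st, 4th, 7th, ...), then shift every letter 10 places forward in the alphabet (wrapping around).
"gawkedx" → "gkx" → "quh".

quh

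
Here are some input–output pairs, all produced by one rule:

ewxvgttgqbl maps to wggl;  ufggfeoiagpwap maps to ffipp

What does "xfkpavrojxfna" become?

The rule is to keep one character in every 3, starting at position 2 (positions 2nd, 5th, 8th, ...).
Applying that to "xfkpavrojxfna" gives "faof".

faof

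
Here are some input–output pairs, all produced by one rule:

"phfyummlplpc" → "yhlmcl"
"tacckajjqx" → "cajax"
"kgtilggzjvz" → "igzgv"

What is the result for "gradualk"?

drka

The rule is to keep every other character starting from the second (positions 2nd, 4th, 6th, ...), then swap each adjacent pair of characters (1↔2, 3↔4, ...).
Applying both steps to "gradualk": "rdak", then "drka".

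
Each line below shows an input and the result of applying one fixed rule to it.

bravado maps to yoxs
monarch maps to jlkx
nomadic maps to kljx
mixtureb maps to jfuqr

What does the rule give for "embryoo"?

Rule — delete the last 3 characters, then shift every letter 3 places backward in the alphabet (wrapping around).
"embryoo" → "embr" → "bjyo".

bjyo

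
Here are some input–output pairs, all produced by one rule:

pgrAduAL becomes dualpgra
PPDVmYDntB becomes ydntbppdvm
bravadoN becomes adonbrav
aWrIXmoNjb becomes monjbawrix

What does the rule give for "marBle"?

The rule is to swap the front and back halves of the string, then convert every letter to lowercase.
Working it through for "marBle": intermediate "Blemar", final "blemar".

blemar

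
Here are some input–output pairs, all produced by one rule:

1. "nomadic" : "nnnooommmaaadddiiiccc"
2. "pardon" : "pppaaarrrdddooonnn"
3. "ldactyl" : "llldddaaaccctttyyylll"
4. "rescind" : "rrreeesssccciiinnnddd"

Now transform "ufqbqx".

The transformation: repeat every character 3 times.
On "ufqbqx" that produces "uuufffqqqbbbqqqxxx".

uuufffqqqbbbqqqxxx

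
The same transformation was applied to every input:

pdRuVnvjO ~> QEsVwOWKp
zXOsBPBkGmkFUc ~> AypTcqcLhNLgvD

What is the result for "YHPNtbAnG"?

What's happening: shift every letter 1 place forward in the alphabet (wrapping around), then flip the case of every letter.
Applying both steps to "YHPNtbAnG": "ZIQOucBoH", then "ziqoUCbOh".

ziqoUCbOh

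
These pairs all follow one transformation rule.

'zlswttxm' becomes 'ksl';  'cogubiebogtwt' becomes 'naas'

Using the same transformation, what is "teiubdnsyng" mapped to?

darf

In each case the input is transformed by: keep one character in every 3, starting at position 2 (positions 2nd, 5th, 8th, ...), then shift every letter 1 place backward in the alphabet (wrapping around).
On "teiubdnsyng" that produces "darf".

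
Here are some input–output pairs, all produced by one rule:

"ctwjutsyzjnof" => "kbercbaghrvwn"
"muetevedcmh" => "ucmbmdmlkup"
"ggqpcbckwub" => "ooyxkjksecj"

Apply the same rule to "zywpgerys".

hgexomzga

The pattern: shift every letter 8 places forward in the alphabet (wrapping around).
For "zywpgerys" the result is "hgexomzga".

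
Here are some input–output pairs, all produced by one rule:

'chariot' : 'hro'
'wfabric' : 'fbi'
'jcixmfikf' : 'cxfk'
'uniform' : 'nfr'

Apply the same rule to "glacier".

The rule is to keep every other character starting from the second (positions 2nd, 4th, 6th, ...).
"glacier" → "lce".

lce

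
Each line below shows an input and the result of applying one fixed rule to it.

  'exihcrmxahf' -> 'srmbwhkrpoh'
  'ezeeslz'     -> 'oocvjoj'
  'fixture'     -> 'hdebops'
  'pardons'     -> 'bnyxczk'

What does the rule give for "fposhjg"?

ycrtqpz

The rule is to move the first 2 characters to the end (rotate left by 2), then shift every letter 10 places forward in the alphabet (wrapping around).
Working it through for "fposhjg": intermediate "oshjgfp", final "ycrtqpz".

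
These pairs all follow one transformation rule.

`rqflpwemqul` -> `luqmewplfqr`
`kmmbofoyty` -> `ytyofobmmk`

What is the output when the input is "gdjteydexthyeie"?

The pattern: reverse the string.
So "gdjteydexthyeie" becomes "eieyhtxedyetjdg".

eieyhtxedyetjdg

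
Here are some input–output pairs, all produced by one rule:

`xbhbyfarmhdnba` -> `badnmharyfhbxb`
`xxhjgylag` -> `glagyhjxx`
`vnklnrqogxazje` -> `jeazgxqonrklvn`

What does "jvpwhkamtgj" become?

Looking at the pairs, the operation is to swap each adjacent pair of characters (1↔2, 3↔4, ...), then reverse the string.
Doing the same to "jvpwhkamtgj": "jtgamhkpwjv".

jtgamhkpwjv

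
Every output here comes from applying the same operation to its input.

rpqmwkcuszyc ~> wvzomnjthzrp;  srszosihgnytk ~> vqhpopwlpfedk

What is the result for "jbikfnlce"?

What's happening: move the last 3 characters to the front (rotate right by 3), then shift every letter 3 places backward in the alphabet (wrapping around).
On "jbikfnlce" that produces "izbgyfhck".

izbgyfhck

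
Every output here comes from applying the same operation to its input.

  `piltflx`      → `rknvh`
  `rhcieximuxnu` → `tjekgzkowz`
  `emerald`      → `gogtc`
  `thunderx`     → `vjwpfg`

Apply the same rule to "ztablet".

bvcdn

The pattern: delete the last 2 characters, then shift every letter 2 places forward in the alphabet (wrapping around).
For "ztablet" the result is "bvcdn".
(Check on "piltflx": → "piltf" → "rknvh" ✓)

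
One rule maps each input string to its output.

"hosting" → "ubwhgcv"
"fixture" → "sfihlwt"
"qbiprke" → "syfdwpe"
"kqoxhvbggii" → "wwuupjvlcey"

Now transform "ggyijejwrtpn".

bdhfkxsxwmuu

In each case the input is transformed by: reverse the string, then shift every letter 12 places backward in the alphabet (wrapping around).
Applying both steps to "ggyijejwrtpn": "nptrwjejiygg", then "bdhfkxsxwmuu".
(Check on "kqoxhvbggii": → "iiggbvhxoqk" → "wwuupjvlcey" ✓)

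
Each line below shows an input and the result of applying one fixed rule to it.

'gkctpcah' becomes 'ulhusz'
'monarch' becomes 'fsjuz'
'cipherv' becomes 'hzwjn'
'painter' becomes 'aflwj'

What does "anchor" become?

uzgj

The pattern: shift every letter 8 places backward in the alphabet (wrapping around), then delete the first 2 characters.
Applying both steps to "anchor": "sfuzgj", then "uzgj".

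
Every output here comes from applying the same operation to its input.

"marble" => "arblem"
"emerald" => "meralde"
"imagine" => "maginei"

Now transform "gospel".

ospelg

What's happening: move the first character to the end.
Applying that to "gospel" gives "ospelg".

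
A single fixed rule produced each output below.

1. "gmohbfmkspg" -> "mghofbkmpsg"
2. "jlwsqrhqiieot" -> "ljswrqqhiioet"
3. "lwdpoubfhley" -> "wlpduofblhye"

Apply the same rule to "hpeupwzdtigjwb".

Each output is the input with this applied: swap each adjacent pair of characters (1↔2, 3↔4, ...).
For "hpeupwzdtigjwb" the result is "phuewpdzitjgbw".

phuewpdzitjgbw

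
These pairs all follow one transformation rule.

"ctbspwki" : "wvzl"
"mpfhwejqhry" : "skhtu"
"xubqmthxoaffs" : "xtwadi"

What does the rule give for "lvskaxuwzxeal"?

ynazad

Each output is the input with this applied: shift every letter 3 places forward in the alphabet (wrapping around), then keep every other character starting from the second (positions 2nd, 4th, 6th, ...).
On "lvskaxuwzxeal": the first step gives "oyvndaxzcahdo", and the second then gives "ynazad".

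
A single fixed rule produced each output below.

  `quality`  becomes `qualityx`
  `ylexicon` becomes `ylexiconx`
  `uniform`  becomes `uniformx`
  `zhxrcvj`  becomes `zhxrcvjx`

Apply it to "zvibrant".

zvibrantx

The pattern: append "x".
"zvibrant" → "zvibrantx".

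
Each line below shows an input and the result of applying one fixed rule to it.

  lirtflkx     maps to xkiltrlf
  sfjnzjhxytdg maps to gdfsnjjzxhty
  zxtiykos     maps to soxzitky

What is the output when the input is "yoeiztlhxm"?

In each case the input is transformed by: move the last 2 characters to the front (rotate right by 2), then swap each adjacent pair of characters (1↔2, 3↔4, ...).
"yoeiztlhxm" → "xmyoeiztlh" → "mxoyietzhl".

mxoyietzhl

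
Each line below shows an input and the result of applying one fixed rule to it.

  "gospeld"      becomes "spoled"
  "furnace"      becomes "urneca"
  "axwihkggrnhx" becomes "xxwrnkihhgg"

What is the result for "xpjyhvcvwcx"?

Each output is the input with this applied: delete the first character, then sort the characters into reverse alphabetical order.
"xpjyhvcvwcx" → "yxwvvpjhcc".

yxwvvpjhcc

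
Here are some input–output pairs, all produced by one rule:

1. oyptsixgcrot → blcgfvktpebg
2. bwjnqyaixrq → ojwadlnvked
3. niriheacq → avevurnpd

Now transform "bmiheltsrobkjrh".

ozvurygfeboxweu

Each output is the input with this applied: shift every letter 13 places forward in the alphabet (wrapping around) — i.e. ROT13.
On "bmiheltsrobkjrh" that produces "ozvurygfeboxweu".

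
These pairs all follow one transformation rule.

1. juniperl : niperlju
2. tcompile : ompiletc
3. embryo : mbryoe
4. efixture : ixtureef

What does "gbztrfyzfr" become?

trfyzfrgbz

Looking at the pairs, the operation is to move the last 2 characters to the front (rotate right by 2), then swap the front and back halves of the string.
Starting from "gbztrfyzfr": after the first operation, "frgbztrfyz"; after the second, "trfyzfrgbz".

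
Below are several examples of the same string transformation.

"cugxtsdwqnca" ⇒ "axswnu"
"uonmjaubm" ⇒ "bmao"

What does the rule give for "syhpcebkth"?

The pattern: keep every other character starting from the second (positions 2nd, 4th, 6th, ...), then swap the first and last characters.
On "syhpcebkth": the first step gives "ypekh", and the second then gives "hpeky".

hpeky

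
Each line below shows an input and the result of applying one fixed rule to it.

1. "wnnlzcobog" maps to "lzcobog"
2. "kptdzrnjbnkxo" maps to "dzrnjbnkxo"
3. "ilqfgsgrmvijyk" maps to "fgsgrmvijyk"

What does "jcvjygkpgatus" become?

jygkpgatus

Each output is the input with this applied: delete the first 3 characters.
Applying that to "jcvjygkpgatus" gives "jygkpgatus".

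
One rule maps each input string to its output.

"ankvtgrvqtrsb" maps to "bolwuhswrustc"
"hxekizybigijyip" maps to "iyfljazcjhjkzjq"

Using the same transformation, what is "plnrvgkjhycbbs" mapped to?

qmoswhlkizdcct

The pattern: shift every letter 1 place forward in the alphabet (wrapping around).
So "plnrvgkjhycbbs" becomes "qmoswhlkizdcct".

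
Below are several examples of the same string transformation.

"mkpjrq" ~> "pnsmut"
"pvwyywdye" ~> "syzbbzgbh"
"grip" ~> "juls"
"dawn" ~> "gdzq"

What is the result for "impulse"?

lpsxovh

What's happening: shift every letter 3 places forward in the alphabet (wrapping around).
So "impulse" becomes "lpsxovh".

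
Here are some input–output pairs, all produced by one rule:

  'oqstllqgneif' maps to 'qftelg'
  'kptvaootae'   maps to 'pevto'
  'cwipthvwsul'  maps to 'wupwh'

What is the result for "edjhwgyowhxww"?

dwhhgo

Looking at the pairs, the operation is to keep every other character starting from the second (positions 2nd, 4th, 6th, ...), then take characters alternately from the front and the back (1st, last, 2nd, 2nd-last, ...).
Starting from "edjhwgyowhxww": after the first operation, "dhgohw"; after the second, "dwhhgo".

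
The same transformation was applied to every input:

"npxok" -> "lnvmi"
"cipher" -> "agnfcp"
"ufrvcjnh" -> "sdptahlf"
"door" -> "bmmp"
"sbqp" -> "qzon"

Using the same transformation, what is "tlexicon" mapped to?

rjcvgaml

The pattern: shift every letter 2 places backward in the alphabet (wrapping around).
So "tlexicon" becomes "rjcvgaml".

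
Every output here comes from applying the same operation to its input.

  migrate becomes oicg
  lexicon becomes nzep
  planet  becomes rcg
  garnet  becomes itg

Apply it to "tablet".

vdg

In each case the input is transformed by: shift every letter 2 places forward in the alphabet (wrapping around), then keep every other character starting from the first (positions 1st, 3rd, 5th, ...).
Applying both steps to "tablet": "vcdngv", then "vdg".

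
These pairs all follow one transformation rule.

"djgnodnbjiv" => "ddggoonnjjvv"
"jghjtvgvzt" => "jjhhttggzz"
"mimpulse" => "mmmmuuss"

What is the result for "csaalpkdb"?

The transformation: keep every other character starting from the first (positions 1st, 3rd, 5th, ...), then double every character.
Starting from "csaalpkdb": after the first operation, "calkb"; after the second, "ccaallkkbb".

ccaallkkbb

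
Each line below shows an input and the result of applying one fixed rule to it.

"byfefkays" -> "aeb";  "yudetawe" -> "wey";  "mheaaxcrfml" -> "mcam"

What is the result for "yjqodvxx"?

xoy

Looking at the pairs, the operation is to keep one character in every 3, starting at position 1 (positions 1st, 4th, 7th, ...), then reverse the string.
Starting from "yjqodvxx": after the first operation, "yox"; after the second, "xoy".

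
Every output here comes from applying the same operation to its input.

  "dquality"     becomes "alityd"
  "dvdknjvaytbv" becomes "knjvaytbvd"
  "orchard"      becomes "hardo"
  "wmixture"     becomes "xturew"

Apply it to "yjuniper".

Each output is the input with this applied: move the first 3 characters to the end (rotate left by 3), then delete the last 2 characters.
"yjuniper" → "niperyju" → "nipery".
(Check on "orchard": → "hardorc" → "hardo" ✓)

nipery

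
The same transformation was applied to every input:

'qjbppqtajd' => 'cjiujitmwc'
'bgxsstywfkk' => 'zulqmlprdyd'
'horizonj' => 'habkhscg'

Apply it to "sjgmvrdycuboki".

Each output is the input with this applied: swap each adjacent pair of characters (1↔2, 3↔4, ...), then shift every letter 7 places backward in the alphabet (wrapping around).
"sjgmvrdycuboki" → "clfzkorwnvhubd".
(Check on "bgxsstywfkk": → "gbsxtswykfk" → "zulqmlprdyd" ✓)

clfzkorwnvhubd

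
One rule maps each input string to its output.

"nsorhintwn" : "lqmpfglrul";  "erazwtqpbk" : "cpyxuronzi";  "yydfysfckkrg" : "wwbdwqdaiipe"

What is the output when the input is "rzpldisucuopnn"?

The pattern: shift every letter 2 places backward in the alphabet (wrapping around).
Applying that to "rzpldisucuopnn" gives "pxnjbgqsasmnll".

pxnjbgqsasmnll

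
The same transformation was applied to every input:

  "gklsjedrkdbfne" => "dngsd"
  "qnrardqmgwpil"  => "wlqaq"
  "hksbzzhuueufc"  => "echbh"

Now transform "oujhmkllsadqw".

The transformation: keep one character in every 3, starting at position 1 (positions 1st, 4th, 7th, ...), then move the first 3 characters to the end (rotate left by 3).
On "oujhmkllsadqw": the first step gives "ohlaw", and the second then gives "awohl".
(Check on "hksbzzhuueufc": → "hbhec" → "echbh" ✓)

awohl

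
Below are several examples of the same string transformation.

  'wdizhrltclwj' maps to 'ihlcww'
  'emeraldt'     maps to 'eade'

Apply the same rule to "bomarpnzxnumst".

Each output is the input with this applied: keep every other character starting from the first (positions 1st, 3rd, 5th, ...), then move the first character to the end.
On "bomarpnzxnumst" that produces "mrnxusb".

mrnxusb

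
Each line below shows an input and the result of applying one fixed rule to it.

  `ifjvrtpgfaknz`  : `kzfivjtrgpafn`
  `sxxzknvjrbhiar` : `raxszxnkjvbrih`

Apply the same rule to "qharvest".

What's happening: swap each adjacent pair of characters (1↔2, 3↔4, ...), then move the last 2 characters to the front (rotate right by 2).
"qharvest" → "hqraevts" → "tshqraev".

tshqraev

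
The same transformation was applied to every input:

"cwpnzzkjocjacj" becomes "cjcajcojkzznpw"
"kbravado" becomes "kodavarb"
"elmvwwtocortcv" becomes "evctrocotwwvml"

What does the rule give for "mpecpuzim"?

Each output is the input with this applied: move the first character to the end, then reverse the string.
Starting from "mpecpuzim": after the first operation, "pecpuzimm"; after the second, "mmizupcep".

mmizupcep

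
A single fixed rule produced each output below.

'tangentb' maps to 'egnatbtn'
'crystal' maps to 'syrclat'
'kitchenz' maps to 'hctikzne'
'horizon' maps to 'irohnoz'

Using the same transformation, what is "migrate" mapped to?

Looking at the pairs, the operation is to move the last 3 characters to the front (rotate right by 3), then reverse the string.
"migrate" → "atemigr" → "rgimeta".

rgimeta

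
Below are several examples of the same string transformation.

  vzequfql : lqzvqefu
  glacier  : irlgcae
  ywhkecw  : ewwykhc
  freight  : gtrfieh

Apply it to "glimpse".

pelgmis

The transformation: swap each adjacent pair of characters (1↔2, 3↔4, ...), then move the last 2 characters to the front (rotate right by 2).
"glimpse" → "lgmispe" → "pelgmis".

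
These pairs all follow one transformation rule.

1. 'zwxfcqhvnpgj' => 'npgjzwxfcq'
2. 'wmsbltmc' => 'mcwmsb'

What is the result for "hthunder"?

Rule — swap the front and back halves of the string, then delete the first 2 characters.
For "hthunder", step one produces "nderhthu"; step two turns that into "erhthu".

erhthu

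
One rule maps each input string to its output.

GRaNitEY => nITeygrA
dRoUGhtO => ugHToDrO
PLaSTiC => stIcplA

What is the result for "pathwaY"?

Each output is the input with this applied: flip the case of every letter, then move the first 3 characters to the end (rotate left by 3).
Applying both steps to "pathwaY": "PATHWAy", then "HWAyPAT".

HWAyPAT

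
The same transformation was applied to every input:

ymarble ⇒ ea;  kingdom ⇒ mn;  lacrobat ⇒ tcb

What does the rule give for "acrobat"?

tr

Each output is the input with this applied: move the last 2 characters to the front (rotate right by 2), then keep one character in every 3, starting at position 2 (positions 2nd, 5th, 8th, ...).
For "acrobat", step one produces "atacrob"; step two turns that into "tr".
(Check on "ymarble": → "leymarb" → "ea" ✓)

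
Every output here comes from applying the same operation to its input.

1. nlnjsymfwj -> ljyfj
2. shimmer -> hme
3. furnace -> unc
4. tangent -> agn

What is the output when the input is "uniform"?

The pattern: keep every other character starting from the second (positions 2nd, 4th, 6th, ...).
Doing the same to "uniform": "nfr".

nfr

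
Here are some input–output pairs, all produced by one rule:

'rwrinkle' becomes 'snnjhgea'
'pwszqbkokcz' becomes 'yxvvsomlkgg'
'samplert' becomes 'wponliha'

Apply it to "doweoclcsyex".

In each case the input is transformed by: shift every letter 4 places backward in the alphabet (wrapping around), then sort the characters into reverse alphabetical order.
Applying both steps to "doweoclcsyex": "zksakyhyouat", then "zyyutsokkhaa".

zyyutsokkhaa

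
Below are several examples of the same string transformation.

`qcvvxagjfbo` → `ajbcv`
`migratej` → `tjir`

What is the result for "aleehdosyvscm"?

Looking at the pairs, the operation is to keep every other character starting from the second (positions 2nd, 4th, 6th, ...), then move the first 2 characters to the end (rotate left by 2).
Doing the same to "aleehdosyvscm": "dsvcle".

dsvcle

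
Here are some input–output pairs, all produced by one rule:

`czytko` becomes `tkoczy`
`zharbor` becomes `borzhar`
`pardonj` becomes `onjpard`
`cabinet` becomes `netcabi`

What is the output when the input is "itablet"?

letitab

The transformation: move the last 3 characters to the front (rotate right by 3).
"itablet" → "letitab".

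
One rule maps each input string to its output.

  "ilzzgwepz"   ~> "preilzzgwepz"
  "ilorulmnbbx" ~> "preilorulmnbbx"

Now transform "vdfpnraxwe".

prevdfpnraxwe

Looking at the pairs, the operation is to prepend "pre".
Doing the same to "vdfpnraxwe": "prevdfpnraxwe".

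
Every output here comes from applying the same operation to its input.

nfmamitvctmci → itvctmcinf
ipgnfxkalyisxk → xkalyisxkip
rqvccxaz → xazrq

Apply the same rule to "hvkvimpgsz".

What's happening: move the first 2 characters to the end (rotate left by 2), then delete the first 3 characters.
For "hvkvimpgsz", step one produces "kvimpgszhv"; step two turns that into "mpgszhv".

mpgszhv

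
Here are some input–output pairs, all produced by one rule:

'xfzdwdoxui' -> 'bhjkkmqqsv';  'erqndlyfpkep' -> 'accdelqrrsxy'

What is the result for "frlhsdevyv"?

The pattern: shift every letter 13 places forward in the alphabet (wrapping around) — i.e. ROT13, then sort the characters into alphabetical order.
On "frlhsdevyv": the first step gives "seyufqrili", and the second then gives "efiilqrsuy".

efiilqrsuy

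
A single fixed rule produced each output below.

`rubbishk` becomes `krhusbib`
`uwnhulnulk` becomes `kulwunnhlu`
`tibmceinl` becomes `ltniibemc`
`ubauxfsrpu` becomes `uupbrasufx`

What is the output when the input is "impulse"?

eismlpu

Looking at the pairs, the operation is to reverse the string, then take characters alternately from the front and the back (1st, last, 2nd, 2nd-last, ...).
Starting from "impulse": after the first operation, "eslupmi"; after the second, "eismlpu".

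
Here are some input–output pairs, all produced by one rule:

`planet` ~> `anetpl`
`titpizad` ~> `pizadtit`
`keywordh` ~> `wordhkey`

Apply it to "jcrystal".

Each output is the input with this applied: swap the front and back halves of the string, then move the last character to the front.
On "jcrystal": the first step gives "staljcry", and the second then gives "ystaljcr".

ystaljcr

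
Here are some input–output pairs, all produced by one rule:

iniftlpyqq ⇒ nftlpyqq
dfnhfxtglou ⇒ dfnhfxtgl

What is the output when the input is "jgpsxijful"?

Rule — remove every vowel.
"jgpsxijful" → "jgpsxjfl".

jgpsxjfl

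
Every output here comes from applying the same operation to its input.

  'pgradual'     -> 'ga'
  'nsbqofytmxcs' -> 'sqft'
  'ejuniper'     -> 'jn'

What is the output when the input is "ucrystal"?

In each case the input is transformed by: keep every other character starting from the second (positions 2nd, 4th, 6th, ...), then delete the last 2 characters.
"ucrystal" → "cy".

cy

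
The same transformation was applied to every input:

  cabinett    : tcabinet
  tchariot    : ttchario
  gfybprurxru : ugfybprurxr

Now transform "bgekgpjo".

The pattern: move the last character to the front.
For "bgekgpjo" the result is "obgekgpj".

obgekgpj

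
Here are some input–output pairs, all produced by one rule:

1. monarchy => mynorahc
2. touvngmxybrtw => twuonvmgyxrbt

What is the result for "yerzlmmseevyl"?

ylrelzmmesvey

The rule is to move the last character to the front, then swap each adjacent pair of characters (1↔2, 3↔4, ...).
Starting from "yerzlmmseevyl": after the first operation, "lyerzlmmseevy"; after the second, "ylrelzmmesvey".
(Check on "touvngmxybrtw": → "wtouvngmxybrt" → "twuonvmgyxrbt" ✓)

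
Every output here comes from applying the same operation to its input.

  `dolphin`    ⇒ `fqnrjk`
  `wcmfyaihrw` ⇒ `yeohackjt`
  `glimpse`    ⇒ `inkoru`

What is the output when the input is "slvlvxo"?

unxnxz

The transformation: delete the last character, then shift every letter 2 places forward in the alphabet (wrapping around).
Working it through for "slvlvxo": intermediate "slvlvx", final "unxnxz".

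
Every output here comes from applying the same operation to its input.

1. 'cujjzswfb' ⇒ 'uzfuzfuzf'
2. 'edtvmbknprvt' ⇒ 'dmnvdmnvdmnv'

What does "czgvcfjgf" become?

The transformation: keep one character in every 3, starting at position 2 (positions 2nd, 5th, 8th, ...), then write the whole string 3 times in a row.
"czgvcfjgf" → "zcg" → "zcgzcgzcg".

zcgzcgzcg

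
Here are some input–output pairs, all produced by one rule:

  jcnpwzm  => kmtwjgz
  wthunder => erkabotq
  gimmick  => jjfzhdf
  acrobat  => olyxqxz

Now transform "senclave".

kzixsbpb

The transformation: move the first 2 characters to the end (rotate left by 2), then shift every letter 3 places backward in the alphabet (wrapping around).
"senclave" → "kzixsbpb".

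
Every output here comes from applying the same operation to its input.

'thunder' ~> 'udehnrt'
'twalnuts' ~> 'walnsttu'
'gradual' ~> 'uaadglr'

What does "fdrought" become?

The transformation: sort the characters into alphabetical order, then move the last character to the front.
On "fdrought" that produces "udfghort".
(Check on "gradual": → "aadglru" → "uaadglr" ✓)

udfghort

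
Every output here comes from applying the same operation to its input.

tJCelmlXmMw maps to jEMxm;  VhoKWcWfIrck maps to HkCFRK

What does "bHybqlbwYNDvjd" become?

hBLWnVD

What's happening: flip the case of every letter, then keep every other character starting from the second (positions 2nd, 4th, 6th, ...).
"bHybqlbwYNDvjd" → "BhYBQLBWyndVJD" → "hBLWnVD".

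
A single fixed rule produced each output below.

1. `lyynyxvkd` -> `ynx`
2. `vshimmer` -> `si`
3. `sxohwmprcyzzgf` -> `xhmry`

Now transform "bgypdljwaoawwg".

gplwo

The pattern: delete the last 3 characters, then keep every other character starting from the second (positions 2nd, 4th, 6th, ...).
Starting from "bgypdljwaoawwg": after the first operation, "bgypdljwaoa"; after the second, "gplwo".
(Check on "vshimmer": → "vshim" → "si" ✓)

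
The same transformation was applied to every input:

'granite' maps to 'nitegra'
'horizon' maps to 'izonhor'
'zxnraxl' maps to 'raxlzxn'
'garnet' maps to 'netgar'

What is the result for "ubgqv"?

The rule is to move the first 3 characters to the end (rotate left by 3).
"ubgqv" → "qvubg".

qvubg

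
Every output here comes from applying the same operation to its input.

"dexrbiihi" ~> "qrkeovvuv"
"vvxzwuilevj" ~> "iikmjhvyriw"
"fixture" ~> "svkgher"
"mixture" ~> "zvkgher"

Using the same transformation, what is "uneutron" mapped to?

harhgeba

Each output is the input with this applied: shift every letter 13 places forward in the alphabet (wrapping around) — i.e. ROT13.
On "uneutron" that produces "harhgeba".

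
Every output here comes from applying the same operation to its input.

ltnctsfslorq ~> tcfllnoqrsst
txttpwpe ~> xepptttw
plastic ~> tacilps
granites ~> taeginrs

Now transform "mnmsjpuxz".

The transformation: sort the characters into alphabetical order, then move the last character to the front.
Starting from "mnmsjpuxz": after the first operation, "jmmnpsuxz"; after the second, "zjmmnpsux".
(Check on "ltnctsfslorq": → "cfllnoqrsstt" → "tcfllnoqrsst" ✓)

zjmmnpsux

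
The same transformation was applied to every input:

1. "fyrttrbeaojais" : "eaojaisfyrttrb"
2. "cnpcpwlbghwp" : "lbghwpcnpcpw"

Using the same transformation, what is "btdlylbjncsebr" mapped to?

Looking at the pairs, the operation is to swap the front and back halves of the string.
Applying that to "btdlylbjncsebr" gives "jncsebrbtdlylb".

jncsebrbtdlylb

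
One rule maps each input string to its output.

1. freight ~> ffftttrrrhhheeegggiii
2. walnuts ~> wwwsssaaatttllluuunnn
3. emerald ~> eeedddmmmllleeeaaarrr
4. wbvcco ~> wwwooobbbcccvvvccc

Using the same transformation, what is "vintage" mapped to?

vvveeeiiigggnnnaaattt

Rule — take characters alternately from the front and the back (1st, last, 2nd, 2nd-last, ...), then repeat every character 3 times.
"vintage" → "veignat" → "vvveeeiiigggnnnaaattt".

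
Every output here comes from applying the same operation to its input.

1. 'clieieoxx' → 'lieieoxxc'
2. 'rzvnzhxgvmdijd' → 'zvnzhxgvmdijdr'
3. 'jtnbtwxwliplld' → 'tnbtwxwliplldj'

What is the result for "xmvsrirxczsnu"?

Each output is the input with this applied: move the first character to the end.
Applying that to "xmvsrirxczsnu" gives "mvsrirxczsnux".

mvsrirxczsnux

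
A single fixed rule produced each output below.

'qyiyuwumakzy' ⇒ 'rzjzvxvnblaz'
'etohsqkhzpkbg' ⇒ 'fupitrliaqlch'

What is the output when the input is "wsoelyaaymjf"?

Rule — shift every letter 1 place forward in the alphabet (wrapping around).
On "wsoelyaaymjf" that produces "xtpfmzbbznkg".

xtpfmzbbznkg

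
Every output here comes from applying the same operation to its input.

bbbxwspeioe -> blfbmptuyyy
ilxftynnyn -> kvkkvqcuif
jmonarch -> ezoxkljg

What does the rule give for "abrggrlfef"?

cbcioddoyx

The rule is to shift every letter 3 places backward in the alphabet (wrapping around), then reverse the string.
For "abrggrlfef" the result is "cbcioddoyx".
(Check on "ilxftynnyn": → "fiucqvkkvk" → "kvkkvqcuif" ✓)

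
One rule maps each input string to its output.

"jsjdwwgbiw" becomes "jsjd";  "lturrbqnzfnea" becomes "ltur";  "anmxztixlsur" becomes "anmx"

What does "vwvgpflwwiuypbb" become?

vwvg

In each case the input is transformed by: keep only the first 4 characters.
So "vwvgpflwwiuypbb" becomes "vwvg".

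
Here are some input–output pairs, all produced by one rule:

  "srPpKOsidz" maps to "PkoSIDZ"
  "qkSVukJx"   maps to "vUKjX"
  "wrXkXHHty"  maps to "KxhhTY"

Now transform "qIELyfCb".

lYFcB

Looking at the pairs, the operation is to delete the first 3 characters, then flip the case of every letter.
Starting from "qIELyfCb": after the first operation, "LyfCb"; after the second, "lYFcB".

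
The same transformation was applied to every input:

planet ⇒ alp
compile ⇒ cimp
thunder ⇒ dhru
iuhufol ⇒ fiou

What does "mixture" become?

Each output is the input with this applied: sort the characters into alphabetical order, then keep every other character starting from the first (positions 1st, 3rd, 5th, ...).
Applying both steps to "mixture": "eimrtux", then "emtx".

emtx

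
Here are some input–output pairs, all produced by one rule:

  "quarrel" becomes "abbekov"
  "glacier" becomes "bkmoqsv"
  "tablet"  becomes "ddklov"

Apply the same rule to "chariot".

The rule is to shift every letter 10 places forward in the alphabet (wrapping around), then sort the characters into alphabetical order.
"chariot" → "mrkbsyd" → "bdkmrsy".
(Check on "quarrel": → "aekbbov" → "abbekov" ✓)

bdkmrsy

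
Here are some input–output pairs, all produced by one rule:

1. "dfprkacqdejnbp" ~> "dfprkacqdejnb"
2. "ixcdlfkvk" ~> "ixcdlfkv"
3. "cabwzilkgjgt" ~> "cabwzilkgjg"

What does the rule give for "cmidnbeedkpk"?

What's happening: delete the last character.
"cmidnbeedkpk" → "cmidnbeedkp".

cmidnbeedkp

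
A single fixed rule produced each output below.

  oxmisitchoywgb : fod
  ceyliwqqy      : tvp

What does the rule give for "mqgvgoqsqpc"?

dhx

Each output is the input with this applied: shift every letter 9 places backward in the alphabet (wrapping around), then keep only the first 3 characters.
For "mqgvgoqsqpc", step one produces "dhxmxfhjhgt"; step two turns that into "dhx".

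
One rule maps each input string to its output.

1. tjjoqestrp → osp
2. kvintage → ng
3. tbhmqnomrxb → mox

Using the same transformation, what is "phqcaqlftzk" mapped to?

The transformation: delete the first character, then keep one character in every 3, starting at position 3 (positions 3rd, 6th, 9th, ...).
Applying both steps to "phqcaqlftzk": "hqcaqlftzk", then "clz".
(Check on "tbhmqnomrxb": → "bhmqnomrxb" → "mox" ✓)

clz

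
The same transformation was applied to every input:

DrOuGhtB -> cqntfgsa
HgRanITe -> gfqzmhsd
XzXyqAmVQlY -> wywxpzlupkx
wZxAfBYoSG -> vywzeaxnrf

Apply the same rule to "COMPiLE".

Looking at the pairs, the operation is to shift every letter 1 place backward in the alphabet (wrapping around), then convert every letter to lowercase.
Applying both steps to "COMPiLE": "BNLOhKD", then "bnlohkd".

bnlohkd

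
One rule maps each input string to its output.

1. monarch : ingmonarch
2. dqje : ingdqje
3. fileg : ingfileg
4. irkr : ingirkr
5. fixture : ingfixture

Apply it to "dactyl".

The rule is to prepend "ing".
So "dactyl" becomes "ingdactyl".

ingdactyl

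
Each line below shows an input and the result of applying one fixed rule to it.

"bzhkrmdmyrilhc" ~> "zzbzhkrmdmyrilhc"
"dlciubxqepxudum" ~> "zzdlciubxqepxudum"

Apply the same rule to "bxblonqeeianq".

zzbxblonqeeianq

Rule — prepend "zz".
So "bxblonqeeianq" becomes "zzbxblonqeeianq".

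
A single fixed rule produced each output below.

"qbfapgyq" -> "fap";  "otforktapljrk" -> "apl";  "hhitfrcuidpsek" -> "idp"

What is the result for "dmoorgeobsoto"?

The transformation: delete the last 3 characters, then keep only the last 3 characters.
Starting from "dmoorgeobsoto": after the first operation, "dmoorgeobs"; after the second, "obs".

obs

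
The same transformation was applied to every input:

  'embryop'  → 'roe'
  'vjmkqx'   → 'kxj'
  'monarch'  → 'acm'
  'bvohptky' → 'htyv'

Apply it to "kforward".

The transformation: move the first 2 characters to the end (rotate left by 2), then keep every other character starting from the second (positions 2nd, 4th, 6th, ...).
On "kforward": the first step gives "orwardkf", and the second then gives "radf".

radf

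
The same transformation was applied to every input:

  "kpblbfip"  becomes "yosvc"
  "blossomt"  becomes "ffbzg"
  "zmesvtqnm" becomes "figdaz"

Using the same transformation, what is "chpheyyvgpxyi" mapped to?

Looking at the pairs, the operation is to shift every letter 13 places forward in the alphabet (wrapping around) — i.e. ROT13, then delete the first 3 characters.
For "chpheyyvgpxyi", step one produces "pucurllitcklv"; step two turns that into "urllitcklv".

urllitcklv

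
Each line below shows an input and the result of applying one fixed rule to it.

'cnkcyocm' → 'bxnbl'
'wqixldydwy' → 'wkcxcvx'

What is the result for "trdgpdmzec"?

The rule is to shift every letter 1 place backward in the alphabet (wrapping around), then delete the first 3 characters.
Applying that to "trdgpdmzec" gives "foclydb".

foclydb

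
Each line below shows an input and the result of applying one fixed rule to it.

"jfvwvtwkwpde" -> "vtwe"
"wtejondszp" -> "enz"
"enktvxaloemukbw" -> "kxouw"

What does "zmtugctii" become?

tci

Rule — keep one character in every 3, starting at position 3 (positions 3rd, 6th, 9th, ...).
"zmtugctii" → "tci".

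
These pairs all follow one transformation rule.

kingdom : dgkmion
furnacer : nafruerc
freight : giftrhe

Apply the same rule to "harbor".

rbhrao

What's happening: take characters alternately from the front and the back (1st, last, 2nd, 2nd-last, ...), then move the last 2 characters to the front (rotate right by 2).
Starting from "harbor": after the first operation, "hraorb"; after the second, "rbhrao".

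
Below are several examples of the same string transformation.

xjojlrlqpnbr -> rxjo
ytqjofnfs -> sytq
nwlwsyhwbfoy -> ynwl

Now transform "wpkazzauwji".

iwpk

Looking at the pairs, the operation is to move the first 3 characters to the end (rotate left by 3), then keep only the last 4 characters.
For "wpkazzauwji", step one produces "azzauwjiwpk"; step two turns that into "iwpk".
(Check on "ytqjofnfs": → "jofnfsytq" → "sytq" ✓)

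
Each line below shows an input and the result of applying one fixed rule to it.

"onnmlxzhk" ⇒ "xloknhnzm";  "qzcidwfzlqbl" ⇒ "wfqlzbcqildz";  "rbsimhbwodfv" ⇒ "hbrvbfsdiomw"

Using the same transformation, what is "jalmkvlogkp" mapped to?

Rule — take characters alternately from the front and the back (1st, last, 2nd, 2nd-last, ...), then move the last 2 characters to the front (rotate right by 2).
For "jalmkvlogkp", step one produces "jpaklgmoklv"; step two turns that into "lvjpaklgmok".

lvjpaklgmok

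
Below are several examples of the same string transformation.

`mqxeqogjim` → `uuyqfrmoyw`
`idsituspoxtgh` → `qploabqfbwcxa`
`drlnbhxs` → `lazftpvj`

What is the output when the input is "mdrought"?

What's happening: take characters alternately from the front and the back (1st, last, 2nd, 2nd-last, ...), then shift every letter 8 places forward in the alphabet (wrapping around).
Applying both steps to "mdrought": "mtdhrgou", then "ublpzowc".

ublpzowc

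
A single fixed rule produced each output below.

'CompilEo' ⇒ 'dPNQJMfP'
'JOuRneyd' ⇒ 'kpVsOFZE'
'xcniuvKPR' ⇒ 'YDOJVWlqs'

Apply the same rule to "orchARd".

PSDIbsE

The rule is to flip the case of every letter, then shift every letter 1 place forward in the alphabet (wrapping around).
Working it through for "orchARd": intermediate "ORCHarD", final "PSDIbsE".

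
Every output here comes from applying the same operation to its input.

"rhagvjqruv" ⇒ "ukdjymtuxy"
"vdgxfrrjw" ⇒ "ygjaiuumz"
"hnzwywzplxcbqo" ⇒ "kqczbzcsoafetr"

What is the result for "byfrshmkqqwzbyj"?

ebiuvkpnttzcebm

In each case the input is transformed by: shift every letter 3 places forward in the alphabet (wrapping around).
"byfrshmkqqwzbyj" → "ebiuvkpnttzcebm".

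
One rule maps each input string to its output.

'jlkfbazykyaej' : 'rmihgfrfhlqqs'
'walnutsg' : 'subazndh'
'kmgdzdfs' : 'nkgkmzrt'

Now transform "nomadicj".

thkpjquv

The pattern: shift every letter 7 places forward in the alphabet (wrapping around), then move the first 2 characters to the end (rotate left by 2).
"nomadicj" → "uvthkpjq" → "thkpjquv".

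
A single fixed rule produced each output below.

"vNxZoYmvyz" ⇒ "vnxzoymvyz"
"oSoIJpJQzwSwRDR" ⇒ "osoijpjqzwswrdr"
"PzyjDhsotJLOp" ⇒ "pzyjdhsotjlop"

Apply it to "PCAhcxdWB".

Rule — convert every letter to lowercase.
Doing the same to "PCAhcxdWB": "pcahcxdwb".

pcahcxdwb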